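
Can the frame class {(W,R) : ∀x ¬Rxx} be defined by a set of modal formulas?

Not modally definable

If a class were modally definable it would be closed under surjective bounded morphisms (Goldblatt–Thomason).
The 3-cycle (worlds 0,1,2 with 0→1→2→0) is irreflexive, and the map sending every world to a single reflexive point • is a surjective bounded morphism (forth: every edge maps to (•,•); back: every world has a successor). So any modal formula valid on the 3-cycle is also valid on the reflexive point, which is not irreflexive.
Hence irreflexivity is not modally definable.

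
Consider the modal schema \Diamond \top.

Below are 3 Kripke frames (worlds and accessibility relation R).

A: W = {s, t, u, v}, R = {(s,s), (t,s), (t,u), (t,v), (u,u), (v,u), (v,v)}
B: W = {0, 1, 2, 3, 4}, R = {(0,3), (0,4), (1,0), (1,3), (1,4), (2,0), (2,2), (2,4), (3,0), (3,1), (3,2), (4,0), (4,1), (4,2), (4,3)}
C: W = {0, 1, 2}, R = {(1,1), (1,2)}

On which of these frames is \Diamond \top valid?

A, B

This is the axiom for seriality; its first-order frame correspondent is \forall x \exists y Rxy.
A: satisfies the condition.
B: satisfies the condition.
C: fails — world 0 has no successor.
Valid on: A, B.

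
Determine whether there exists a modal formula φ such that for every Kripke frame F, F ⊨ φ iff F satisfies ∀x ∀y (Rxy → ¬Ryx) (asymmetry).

No

If a class were modally definable it would be closed under surjective bounded morphisms (Goldblatt–Thomason).
The 5-cycle (worlds a,b,c,d,e with a→b→c→d→e→a) is asymmetric. Mapping every world to a single reflexive point • is a surjective bounded morphism, and the reflexive point is not asymmetric (R•• but asymmetry requires ¬R••).
So the class is not modally definable.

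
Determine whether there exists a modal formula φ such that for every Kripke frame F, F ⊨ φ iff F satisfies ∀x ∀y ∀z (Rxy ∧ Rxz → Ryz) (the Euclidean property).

Yes — defined by ◇r → □◇r

The condition is the Euclidean property. A defining modal formula is ◇r → □◇r.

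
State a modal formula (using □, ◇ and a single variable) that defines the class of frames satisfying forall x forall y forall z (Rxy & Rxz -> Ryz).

◇s → □◇s

A defining formula is ◇s → □◇s (the 5 axiom).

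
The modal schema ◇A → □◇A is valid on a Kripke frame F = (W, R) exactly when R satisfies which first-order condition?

The Euclidean property

This schema is the 5 axiom.
Its frame correspondent is the Euclidean property — ∀x ∀y ∀z (Rxy ∧ Rxz → Ryz).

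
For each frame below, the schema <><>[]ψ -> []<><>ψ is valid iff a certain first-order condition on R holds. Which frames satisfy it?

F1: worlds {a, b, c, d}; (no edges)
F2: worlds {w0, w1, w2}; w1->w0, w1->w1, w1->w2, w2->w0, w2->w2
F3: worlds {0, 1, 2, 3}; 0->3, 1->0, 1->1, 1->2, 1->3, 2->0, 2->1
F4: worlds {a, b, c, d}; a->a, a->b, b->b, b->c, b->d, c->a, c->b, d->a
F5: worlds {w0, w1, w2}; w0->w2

The schema corresponds to a generalized confluence (Geach) condition: forall x forall y forall z ((x R^2 y & xRz) -> exists w (yRw & z R^2 w)).
F1: satisfies the condition.
F2: fails — w1R²w0, w1Rw0 but no w with w0Rw and w0R²w.
F3: fails — 1R²0, 1R0 but no w with 0Rw and 0R²w.
F4: satisfies the condition.
F5: satisfies the condition.
Valid on: F1, F4, F5.

F1, F4, F5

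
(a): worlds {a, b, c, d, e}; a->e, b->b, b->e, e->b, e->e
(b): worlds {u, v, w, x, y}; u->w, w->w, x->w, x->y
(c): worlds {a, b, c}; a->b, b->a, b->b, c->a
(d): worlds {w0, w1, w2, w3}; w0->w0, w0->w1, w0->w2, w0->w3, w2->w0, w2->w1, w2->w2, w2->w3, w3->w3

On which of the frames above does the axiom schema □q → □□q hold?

(b), (d)

This is the axiom for transitivity; its first-order frame correspondent is ∀x ∀y ∀z (Rxy ∧ Ryz → Rxz).
(a): fails — Rae and Reb but not Rab.
(b): satisfies the condition.
(c): fails — Rca and Rab but not Rcb.
(d): satisfies the condition.
Valid on: (b), (d).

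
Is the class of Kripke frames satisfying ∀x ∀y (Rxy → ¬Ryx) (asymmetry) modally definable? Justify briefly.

No — not modally definable

Modal frame validity is preserved under surjective bounded morphisms.
The 5-cycle (worlds w0,w1,w2,w3,w4 with w0→w1→w2→w3→w4→w0) is asymmetric. Mapping every world to a single reflexive point • is a surjective bounded morphism, and the reflexive point is not asymmetric (R•• but asymmetry requires ¬R••).
Hence asymmetry is not modally definable.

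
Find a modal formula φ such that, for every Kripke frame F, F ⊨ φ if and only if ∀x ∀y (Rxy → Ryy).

□(□p → p)

This is shift-reflexivity; the standard corresponding axiom is T□: □(□p → p).
Suppose □(□p→p) is valid. Take Rxy and set V(p)={w : Ryw}. Then at y, □p holds; since □(□p→p) at x, □p→p at y, so p at y, i.e. Ryy.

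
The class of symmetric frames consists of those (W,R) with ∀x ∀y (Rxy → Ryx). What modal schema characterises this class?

p → □◇p

The condition is symmetry. The B schema p → □◇p defines it.
Suppose p→□◇p is valid. Take Rxy and set V(p)={x}. Then p at x, so □◇p at x, so ◇p at y, so some z with Ryz has p; z=x, i.e. Ryx.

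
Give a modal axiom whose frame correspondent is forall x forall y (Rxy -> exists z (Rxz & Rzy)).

This is density; the standard corresponding axiom is C4: □□q → □q.
Suppose □□q→□q is valid. Take Rxy and set V(q)={w : xR²w}. Then □□q at x, so □q at x, so q at y, i.e. ∃z(Rxz∧Rzy).

□□q → □q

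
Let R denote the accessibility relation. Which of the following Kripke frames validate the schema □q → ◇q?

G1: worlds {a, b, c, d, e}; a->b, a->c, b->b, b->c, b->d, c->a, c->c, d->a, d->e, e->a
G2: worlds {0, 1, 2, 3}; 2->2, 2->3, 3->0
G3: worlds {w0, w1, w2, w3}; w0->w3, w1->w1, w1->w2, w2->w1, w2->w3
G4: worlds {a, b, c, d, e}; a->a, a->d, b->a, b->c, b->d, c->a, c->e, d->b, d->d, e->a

G1, G4

This is the axiom for seriality; its first-order frame correspondent is ∀x ∃y Rxy.
G1: ✓.
G2: fails — world 0 has no successor.
G3: fails — world w3 has no successor.
G4: ✓.
Valid on: G1, G4.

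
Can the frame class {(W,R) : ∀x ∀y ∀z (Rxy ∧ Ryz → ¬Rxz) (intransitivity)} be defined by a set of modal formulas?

Not definable by any modal formula

Modal frame validity is preserved under surjective bounded morphisms.
The 5-cycle (worlds w0,w1,w2,w3,w4 with w0→w1→w2→w3→w4→w0) is intransitive. Mapping every world to a single reflexive point • is a surjective bounded morphism; the reflexive point is not intransitive (R••∧R•• but R••).
So the class is not modally definable.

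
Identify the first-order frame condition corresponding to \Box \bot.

emptiness of R: \forall x \forall y \neg Rxy

□⊥ is valid iff no world has any successor (otherwise □⊥ fails at any world with one).
The converse is a direct semantic check.
So the correspondent is emptiness of R.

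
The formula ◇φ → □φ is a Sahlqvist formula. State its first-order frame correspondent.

This is the CD axiom.
Its frame correspondent is partial functionality — ∀x ∀y ∀z (Rxy ∧ Rxz → y = z).

Partial functionality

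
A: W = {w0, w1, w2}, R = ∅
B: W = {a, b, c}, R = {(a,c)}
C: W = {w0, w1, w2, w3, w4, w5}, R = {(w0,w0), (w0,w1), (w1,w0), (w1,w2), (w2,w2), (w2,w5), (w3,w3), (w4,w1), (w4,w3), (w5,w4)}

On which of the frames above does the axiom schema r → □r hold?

A

This is the axiom for a generalized confluence (Geach) condition; its first-order frame correspondent is ∀x ∀z (xRz → ∃w (x = w ∧ z = w)).
A: holds.
B: fails — aRc but a ≠ c.
C: fails — w0Rw1 but w0 ≠ w1.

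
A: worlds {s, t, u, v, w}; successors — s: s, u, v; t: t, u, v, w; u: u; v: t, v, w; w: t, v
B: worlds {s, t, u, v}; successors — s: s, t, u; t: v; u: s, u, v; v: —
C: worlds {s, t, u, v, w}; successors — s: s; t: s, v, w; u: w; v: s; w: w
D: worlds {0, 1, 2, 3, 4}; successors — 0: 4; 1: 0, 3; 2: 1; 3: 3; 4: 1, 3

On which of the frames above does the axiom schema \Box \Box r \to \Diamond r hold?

The schema corresponds to a generalized confluence (Geach) condition: \forall x \exists w (x R^2 w \wedge xRw).
A: satisfies the condition.
B: fails — at t but no w with tR²w and tRw.
C: satisfies the condition.
D: fails — at 0 but no w with 0R²w and 0Rw.
Valid on: A, C.

A, C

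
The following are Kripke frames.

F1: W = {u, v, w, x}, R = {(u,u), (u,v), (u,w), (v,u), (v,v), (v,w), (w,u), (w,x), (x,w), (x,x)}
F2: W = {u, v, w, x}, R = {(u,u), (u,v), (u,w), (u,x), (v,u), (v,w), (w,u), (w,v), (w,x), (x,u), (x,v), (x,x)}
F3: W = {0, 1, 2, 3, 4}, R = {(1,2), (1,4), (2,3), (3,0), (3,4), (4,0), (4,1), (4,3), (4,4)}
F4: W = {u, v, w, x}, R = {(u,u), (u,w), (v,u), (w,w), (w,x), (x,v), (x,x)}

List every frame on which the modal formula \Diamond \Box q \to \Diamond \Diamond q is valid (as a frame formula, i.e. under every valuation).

F1, F2, F4

Frame correspondent (Sahlqvist): \forall x \forall y (xRy \to \exists w (yRw \wedge x R^2 w)) — i.e. a generalized confluence (Geach) condition.
F1: satisfies the condition.
F2: satisfies the condition.
F3: fails — 3R0 but no w with 0Rw and 3R²w.
F4: satisfies the condition.
Valid on: F1, F2, F4.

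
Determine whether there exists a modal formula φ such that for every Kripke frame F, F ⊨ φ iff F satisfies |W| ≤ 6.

If a class were modally definable it would be closed under disjoint unions (Goldblatt–Thomason).
Any modal formula valid on each of 7 disjoint one-world frames is valid on their disjoint union (validity is preserved under disjoint unions). Each one-world frame has |W|=1≤6, but the union has |W|=7.
Hence having at most 6 worlds is not modally definable.

Not modally definable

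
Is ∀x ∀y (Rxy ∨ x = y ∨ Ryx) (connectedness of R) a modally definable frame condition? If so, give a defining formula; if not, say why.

Any modally definable frame class is closed under disjoint unions.
Take 4 disjoint single-world reflexive frames: each is trivially connected, but their disjoint union has 4 worlds with no edge between distinct components, so it is not connected.
Hence connectedness of R is not modally definable.

Not definable by any modal formula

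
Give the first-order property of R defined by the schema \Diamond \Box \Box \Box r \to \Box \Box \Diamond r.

This is a Sahlqvist (Geach-type) schema ◇^1□^3r → □^2◇^1r.
Minimal-valuation argument: fix x; take any y with xR^1y and any z with xR^2z. Set V(r) to the set of worlds R-reachable from y in exactly 3 steps. Then □^3r holds at y, so the antecedent holds at x; validity forces ◇^1r at z, giving a w with zR^1w and yR^3w.
First-order correspondent: \forall x \forall y \forall z ((xRy \wedge x R^2 z) \to \exists w (y R^3 w \wedge zRw)).

\forall x \forall y \forall z ((xRy \wedge x R^2 z) \to \exists w (y R^3 w \wedge zRw))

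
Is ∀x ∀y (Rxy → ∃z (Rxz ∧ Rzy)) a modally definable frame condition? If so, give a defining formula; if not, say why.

This is a Sahlqvist condition; the C4 axiom □□p → □p defines it.
Suppose □□p→□p is valid. Take Rxy and set V(p)={w : xR²w}. Then □□p at x, so □p at x, so p at y, i.e. ∃z(Rxz∧Rzy).

Yes, by □□p → □p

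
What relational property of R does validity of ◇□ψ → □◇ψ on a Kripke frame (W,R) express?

This schema is the .2 axiom.
Its frame correspondent is convergence — ∀x ∀y ∀z (Rxy ∧ Rxz → ∃w (Ryw ∧ Rzw)).

Convergence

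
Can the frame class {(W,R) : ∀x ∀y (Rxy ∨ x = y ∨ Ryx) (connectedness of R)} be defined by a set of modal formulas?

Any modally definable frame class is closed under disjoint unions.
Take 3 disjoint single-world reflexive frames: each is trivially connected, but their disjoint union has 3 worlds with no edge between distinct components, so it is not connected.
Hence connectedness of R is not modally definable.

No — not modally definable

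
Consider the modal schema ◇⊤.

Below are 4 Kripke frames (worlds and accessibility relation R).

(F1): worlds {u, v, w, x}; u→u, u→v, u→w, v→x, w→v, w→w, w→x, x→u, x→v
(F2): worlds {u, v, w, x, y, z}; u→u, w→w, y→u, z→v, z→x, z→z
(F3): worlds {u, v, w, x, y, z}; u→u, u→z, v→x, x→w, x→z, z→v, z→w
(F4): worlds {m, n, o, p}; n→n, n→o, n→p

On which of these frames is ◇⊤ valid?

(F1)

The schema corresponds to seriality: ∀x ∃y Rxy.
(F1): ✓.
(F2): fails — world v has no successor.
(F3): fails — world w has no successor.
(F4): fails — world m has no successor.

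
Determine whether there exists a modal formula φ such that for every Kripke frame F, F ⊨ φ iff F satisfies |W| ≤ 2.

No — not modally definable

Any modally definable frame class is closed under disjoint unions.
Any modal formula valid on each of 3 disjoint one-world frames is valid on their disjoint union (validity is preserved under disjoint unions). Each one-world frame has |W|=1≤2, but the union has |W|=3.
Hence having at most 2 worlds is not modally definable.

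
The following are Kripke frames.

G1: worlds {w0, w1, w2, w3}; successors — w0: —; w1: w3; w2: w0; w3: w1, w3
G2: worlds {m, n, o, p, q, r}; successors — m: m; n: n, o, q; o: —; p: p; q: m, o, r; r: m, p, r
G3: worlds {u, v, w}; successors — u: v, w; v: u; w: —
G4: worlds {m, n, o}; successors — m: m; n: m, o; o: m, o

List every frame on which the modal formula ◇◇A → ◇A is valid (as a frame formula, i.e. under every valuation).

This is the axiom for transitivity; its first-order frame correspondent is ∀x ∀y ∀z (Rxy ∧ Ryz → Rxz).
G1: fails — Rw1w3 and Rw3w1 but not Rw1w1.
G2: fails — Rnq and Rqm but not Rnm.
G3: fails — Ruv and Rvu but not Ruu.
G4: holds.
Valid on: G4.

G4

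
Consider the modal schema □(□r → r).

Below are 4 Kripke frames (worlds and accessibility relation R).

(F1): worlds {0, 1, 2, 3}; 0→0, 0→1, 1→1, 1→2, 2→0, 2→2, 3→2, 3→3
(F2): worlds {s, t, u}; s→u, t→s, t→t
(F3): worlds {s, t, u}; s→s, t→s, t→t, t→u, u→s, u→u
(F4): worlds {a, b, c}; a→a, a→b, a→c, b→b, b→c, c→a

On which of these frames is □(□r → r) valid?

Frame correspondent (Sahlqvist): ∀x ∀y (Rxy → Ryy) — i.e. shift-reflexivity.
(F1): holds.
(F2): fails — Rsu but not Ruu.
(F3): holds.
(F4): fails — Rbc but not Rcc.
Valid on: (F1), (F3).

(F1), (F3)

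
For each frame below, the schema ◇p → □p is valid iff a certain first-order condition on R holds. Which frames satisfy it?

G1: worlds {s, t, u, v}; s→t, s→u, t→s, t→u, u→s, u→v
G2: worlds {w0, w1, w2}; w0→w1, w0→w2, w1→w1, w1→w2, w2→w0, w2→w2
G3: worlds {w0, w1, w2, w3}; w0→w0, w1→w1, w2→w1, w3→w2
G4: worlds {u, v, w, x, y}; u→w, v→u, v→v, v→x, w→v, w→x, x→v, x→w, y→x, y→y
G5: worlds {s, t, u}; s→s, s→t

Frame correspondent (Sahlqvist): ∀x ∀y ∀z (Rxy ∧ Rxz → y = z) — i.e. partial functionality.
G1: fails — s sees both t and u.
G2: fails — w0 sees both w1 and w2.
G3: condition met.
G4: fails — v sees both u and v.
G5: fails — s sees both s and t.

G3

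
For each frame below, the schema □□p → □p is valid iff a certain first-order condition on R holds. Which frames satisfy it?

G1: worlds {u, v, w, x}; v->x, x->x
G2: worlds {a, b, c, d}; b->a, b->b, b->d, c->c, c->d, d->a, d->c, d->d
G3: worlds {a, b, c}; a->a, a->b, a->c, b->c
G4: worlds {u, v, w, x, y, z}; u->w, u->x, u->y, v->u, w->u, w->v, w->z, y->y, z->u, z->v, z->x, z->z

The schema corresponds to density: ∀x ∀y (Rxy → ∃z (Rxz ∧ Rzy)).
G1: satisfies the condition.
G2: satisfies the condition.
G3: fails — Rbc but no z with Rbz and Rzc.
G4: fails — Ruw but no t with Rut and Rtw.

G1, G2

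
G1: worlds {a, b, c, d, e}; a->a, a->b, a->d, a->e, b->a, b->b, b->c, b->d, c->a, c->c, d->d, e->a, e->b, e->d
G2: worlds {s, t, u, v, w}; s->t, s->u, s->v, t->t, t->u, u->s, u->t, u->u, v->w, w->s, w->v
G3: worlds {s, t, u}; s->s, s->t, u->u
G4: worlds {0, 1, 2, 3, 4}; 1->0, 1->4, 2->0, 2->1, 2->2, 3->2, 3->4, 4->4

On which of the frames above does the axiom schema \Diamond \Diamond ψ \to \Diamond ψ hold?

This is the axiom for transitivity; its first-order frame correspondent is \forall x \forall y \forall z (Rxy \wedge Ryz \to Rxz).
G1: fails — Reb and Rbc but not Rec.
G2: fails — Rus and Rsv but not Ruv.
G3: ✓.
G4: fails — R32 and R20 but not R30.
Valid on: G3.

G3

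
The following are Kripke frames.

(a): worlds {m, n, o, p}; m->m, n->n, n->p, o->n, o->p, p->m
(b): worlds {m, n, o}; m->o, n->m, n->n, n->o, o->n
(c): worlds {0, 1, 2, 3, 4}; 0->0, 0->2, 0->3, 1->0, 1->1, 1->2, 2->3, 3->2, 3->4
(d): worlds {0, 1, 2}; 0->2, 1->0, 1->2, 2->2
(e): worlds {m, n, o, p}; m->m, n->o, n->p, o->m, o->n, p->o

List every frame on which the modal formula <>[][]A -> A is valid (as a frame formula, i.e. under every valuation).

(b)

This is the axiom for a generalized confluence (Geach) condition; its first-order frame correspondent is forall x forall y (xRy -> exists w (y R^2 w & x = w)).
(a): fails — nRp but no w with pR²w and n=w.
(b): ✓.
(c): fails — 0R2 but no w with 2R²w and 0=w.
(d): fails — 0R2 but no w with 2R²w and 0=w.
(e): fails — nRo but no w with oR²w and n=w.
Valid on: (b).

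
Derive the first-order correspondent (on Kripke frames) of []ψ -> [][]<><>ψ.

This is a Sahlqvist (Geach-type) schema ◇^0□^1ψ → □^2◇^2ψ.
Minimal-valuation argument: fix x; take any y with xR^0y and any z with xR^2z. Set V(ψ) to the set of worlds R-reachable from y in exactly 1 step. Then □^1ψ holds at y, so the antecedent holds at x; validity forces ◇^2ψ at z, giving a w with zR^2w and yR^1w.
First-order correspondent: forall x forall z (x R^2 z -> exists w (xRw & z R^2 w)).

forall x forall z (x R^2 z -> exists w (xRw & z R^2 w))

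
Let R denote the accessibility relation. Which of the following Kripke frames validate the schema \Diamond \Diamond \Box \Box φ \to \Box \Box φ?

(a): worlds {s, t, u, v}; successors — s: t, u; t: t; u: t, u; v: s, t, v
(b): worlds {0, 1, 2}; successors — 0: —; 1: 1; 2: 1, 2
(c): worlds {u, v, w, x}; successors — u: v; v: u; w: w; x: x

(c)

The schema corresponds to a generalized confluence (Geach) condition: \forall x \forall y \forall z ((x R^2 y \wedge x R^2 z) \to \exists w (y R^2 w \wedge z = w)).
(a): fails — sR²t, sR²u but no w with tR²w and u=w.
(b): fails — 2R²1, 2R²2 but no w with 1R²w and 2=w.
(c): condition met.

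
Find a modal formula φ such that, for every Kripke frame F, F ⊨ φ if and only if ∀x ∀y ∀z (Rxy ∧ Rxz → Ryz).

◇q → □◇q

The condition is the Euclidean property. The 5 schema ◇q → □◇q defines it.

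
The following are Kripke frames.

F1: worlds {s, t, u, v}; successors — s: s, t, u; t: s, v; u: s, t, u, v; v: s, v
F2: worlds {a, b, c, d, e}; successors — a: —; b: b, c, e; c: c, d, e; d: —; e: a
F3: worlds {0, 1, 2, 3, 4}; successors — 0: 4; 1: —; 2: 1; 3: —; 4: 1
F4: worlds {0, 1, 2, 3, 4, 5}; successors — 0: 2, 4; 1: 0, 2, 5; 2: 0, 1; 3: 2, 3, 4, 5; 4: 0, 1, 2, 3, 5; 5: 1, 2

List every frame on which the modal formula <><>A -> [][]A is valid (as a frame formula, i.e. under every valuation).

F3

This is the axiom for a generalized confluence (Geach) condition; its first-order frame correspondent is forall x forall y forall z ((x R^2 y & x R^2 z) -> exists w (y = w & z = w)).
F1: fails — sR²s, sR²t but s ≠ t.
F2: fails — bR²a, bR²b but a ≠ b.
F3: satisfies the condition.
F4: fails — 0R²0, 0R²1 but 0 ≠ 1.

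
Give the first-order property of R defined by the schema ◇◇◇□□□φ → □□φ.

This is a Sahlqvist (Geach-type) schema ◇^3□^3φ → □^2◇^0φ.
Minimal-valuation argument: fix x; take any y with xR^3y and any z with xR^2z. Set V(φ) to the set of worlds R-reachable from y in exactly 3 steps. Then □^3φ holds at y, so the antecedent holds at x; validity forces ◇^0φ at z, giving a w with zR^0w and yR^3w.
First-order correspondent: ∀x ∀y ∀z ((xR³y ∧ xR²z) → ∃w (yR³w ∧ z = w)).

∀x ∀y ∀z ((xR³y ∧ xR²z) → ∃w (yR³w ∧ z = w))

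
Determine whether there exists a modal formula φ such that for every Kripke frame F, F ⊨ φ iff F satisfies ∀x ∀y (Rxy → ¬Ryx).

Not definable by any modal formula

Any modally definable frame class is closed under surjective bounded morphisms.
The 3-cycle (worlds a,b,c with a→b→c→a) is asymmetric. Mapping every world to a single reflexive point • is a surjective bounded morphism, and the reflexive point is not asymmetric (R•• but asymmetry requires ¬R••).
So the class is not modally definable.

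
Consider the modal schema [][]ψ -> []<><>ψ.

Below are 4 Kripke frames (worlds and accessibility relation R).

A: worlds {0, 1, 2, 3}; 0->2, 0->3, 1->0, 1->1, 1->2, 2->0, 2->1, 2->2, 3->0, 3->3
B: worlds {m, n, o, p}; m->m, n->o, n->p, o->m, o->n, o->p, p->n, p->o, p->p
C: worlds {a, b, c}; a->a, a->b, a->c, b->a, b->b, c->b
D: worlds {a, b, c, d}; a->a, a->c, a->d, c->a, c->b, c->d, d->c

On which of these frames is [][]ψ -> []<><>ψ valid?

Frame correspondent (Sahlqvist): forall x forall z (xRz -> exists w (x R^2 w & z R^2 w)) — i.e. a generalized confluence (Geach) condition.
A: ✓.
B: ✓.
C: ✓.
D: fails — cRb but no w with cR²w and bR²w.

A, B, C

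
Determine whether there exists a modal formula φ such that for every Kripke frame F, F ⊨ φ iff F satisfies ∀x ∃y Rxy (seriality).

This is a Sahlqvist condition; the D axiom □r → ◇r defines it.

Definable; □r → ◇r defines it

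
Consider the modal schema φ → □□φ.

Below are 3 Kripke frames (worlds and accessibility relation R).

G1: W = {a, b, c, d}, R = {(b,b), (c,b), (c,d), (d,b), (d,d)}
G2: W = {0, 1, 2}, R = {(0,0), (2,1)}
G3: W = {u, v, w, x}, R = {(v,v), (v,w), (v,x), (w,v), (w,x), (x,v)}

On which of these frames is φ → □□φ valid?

G2

The schema corresponds to a generalized confluence (Geach) condition: ∀x ∀z (xR²z → ∃w (x = w ∧ z = w)).
G1: fails — cR²b but c ≠ b.
G2: satisfies the condition.
G3: fails — vR²w but v ≠ w.
Valid on: G2.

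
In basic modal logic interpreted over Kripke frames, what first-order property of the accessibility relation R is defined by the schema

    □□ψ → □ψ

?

density

This schema is the C4 axiom.
It corresponds to density: ∀x ∀y (Rxy → ∃z (Rxz ∧ Rzy)).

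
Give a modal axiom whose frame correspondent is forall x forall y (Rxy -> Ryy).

□(□q → q)

The condition is shift-reflexivity. The T□ schema □(□q → q) defines it.
Suppose □(□q→q) is valid. Take Rxy and set V(q)={w : Ryw}. Then at y, □q holds; since □(□q→q) at x, □q→q at y, so q at y, i.e. Ryy.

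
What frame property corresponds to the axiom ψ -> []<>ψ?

symmetry: forall x forall y (Rxy -> Ryx)

This is the B axiom.
It corresponds to symmetry: forall x forall y (Rxy -> Ryx).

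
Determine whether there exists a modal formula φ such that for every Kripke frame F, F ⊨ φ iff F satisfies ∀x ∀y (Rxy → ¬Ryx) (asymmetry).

Any modally definable frame class is closed under surjective bounded morphisms.
The 4-cycle (worlds a,b,c,d with a→b→c→d→a) is asymmetric. Mapping every world to a single reflexive point • is a surjective bounded morphism, and the reflexive point is not asymmetric (R•• but asymmetry requires ¬R••).
So the class is not modally definable.

No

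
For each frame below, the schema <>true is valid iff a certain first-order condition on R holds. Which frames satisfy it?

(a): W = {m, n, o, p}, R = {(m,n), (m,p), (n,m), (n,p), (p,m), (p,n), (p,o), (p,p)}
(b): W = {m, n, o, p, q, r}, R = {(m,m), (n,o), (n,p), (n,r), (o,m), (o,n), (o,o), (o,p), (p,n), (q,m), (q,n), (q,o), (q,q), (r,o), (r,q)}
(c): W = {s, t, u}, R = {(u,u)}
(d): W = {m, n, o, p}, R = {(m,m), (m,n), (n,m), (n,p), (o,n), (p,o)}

(b), (d)

Frame correspondent (Sahlqvist): forall x exists y Rxy — i.e. seriality.
(a): fails — world o has no successor.
(b): condition met.
(c): fails — world s has no successor.
(d): condition met.
Valid on: (b), (d).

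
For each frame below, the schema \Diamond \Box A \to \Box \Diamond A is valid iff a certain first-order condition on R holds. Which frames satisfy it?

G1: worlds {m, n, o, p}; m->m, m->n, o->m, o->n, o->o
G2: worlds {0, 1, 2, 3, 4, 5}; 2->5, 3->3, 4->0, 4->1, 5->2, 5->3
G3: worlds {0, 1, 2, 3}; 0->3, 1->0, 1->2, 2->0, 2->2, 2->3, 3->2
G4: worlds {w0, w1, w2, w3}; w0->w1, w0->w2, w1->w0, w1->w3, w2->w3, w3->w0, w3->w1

none

Frame correspondent (Sahlqvist): \forall x \forall y \forall z (Rxy \wedge Rxz \to \exists w (Ryw \wedge Rzw)) — i.e. convergence.
G1: fails — Rmm and Rmn but m and n have no common successor.
G2: fails — R40 and R40 but 0 and 0 have no common successor.
G3: fails — R23 and R20 but 3 and 0 have no common successor.
G4: fails — Rw3w1 and Rw3w0 but w1 and w0 have no common successor.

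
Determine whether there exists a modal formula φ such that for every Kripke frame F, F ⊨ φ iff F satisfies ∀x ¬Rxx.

No

If a class were modally definable it would be closed under surjective bounded morphisms (Goldblatt–Thomason).
The 2-cycle (worlds a,b with a→b→a) is irreflexive, and the map sending every world to a single reflexive point • is a surjective bounded morphism (forth: every edge maps to (•,•); back: every world has a successor). So any modal formula valid on the 2-cycle is also valid on the reflexive point, which is not irreflexive.
Hence irreflexivity is not modally definable.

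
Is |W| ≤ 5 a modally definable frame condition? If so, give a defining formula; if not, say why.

If a class were modally definable it would be closed under disjoint unions (Goldblatt–Thomason).
Any modal formula valid on each of 6 disjoint one-world frames is valid on their disjoint union (validity is preserved under disjoint unions). Each one-world frame has |W|=1≤5, but the union has |W|=6.
So the class is not modally definable.

No — not modally definable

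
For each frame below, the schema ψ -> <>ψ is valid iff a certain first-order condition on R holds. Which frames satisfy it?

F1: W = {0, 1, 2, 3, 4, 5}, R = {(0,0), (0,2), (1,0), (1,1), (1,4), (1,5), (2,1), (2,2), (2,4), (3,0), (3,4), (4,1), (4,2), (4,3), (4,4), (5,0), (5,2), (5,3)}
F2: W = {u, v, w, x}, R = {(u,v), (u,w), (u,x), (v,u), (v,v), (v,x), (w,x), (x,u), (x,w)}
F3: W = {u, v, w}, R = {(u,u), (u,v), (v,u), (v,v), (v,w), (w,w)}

F3

The schema corresponds to reflexivity: forall x Rxx.
F1: fails — world 3 does not see itself.
F2: fails — world u does not see itself.
F3: ✓.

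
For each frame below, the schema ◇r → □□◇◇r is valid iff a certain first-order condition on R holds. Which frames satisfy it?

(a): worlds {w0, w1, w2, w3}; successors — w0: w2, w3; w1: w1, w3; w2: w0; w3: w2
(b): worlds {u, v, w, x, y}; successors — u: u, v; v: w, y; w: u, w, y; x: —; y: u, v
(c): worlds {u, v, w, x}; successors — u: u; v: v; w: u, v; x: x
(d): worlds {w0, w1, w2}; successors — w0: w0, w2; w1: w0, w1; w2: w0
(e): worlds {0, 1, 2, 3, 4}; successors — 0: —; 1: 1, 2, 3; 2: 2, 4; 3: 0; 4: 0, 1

(b)

Frame correspondent (Sahlqvist): ∀x ∀y ∀z ((xRy ∧ xR²z) → ∃w (y = w ∧ zR²w)) — i.e. a generalized confluence (Geach) condition.
(a): fails — w0Rw3, w0R²w0 but no w with w3=w and w0R²w.
(b): ✓.
(c): fails — wRu, wR²v but no t with u=t and vR²t.
(d): fails — w1Rw1, w1R²w0 but no w with w1=w and w0R²w.
(e): fails — 1R1, 1R²0 but no w with 1=w and 0R²w.
Valid on: (b).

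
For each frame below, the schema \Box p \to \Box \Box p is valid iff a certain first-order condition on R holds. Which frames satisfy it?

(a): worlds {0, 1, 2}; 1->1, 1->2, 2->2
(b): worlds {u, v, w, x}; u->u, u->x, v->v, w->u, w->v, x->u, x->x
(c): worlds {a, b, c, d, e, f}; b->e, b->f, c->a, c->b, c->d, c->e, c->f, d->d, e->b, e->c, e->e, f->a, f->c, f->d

(a)

The schema corresponds to transitivity: \forall x \forall y \forall z (Rxy \wedge Ryz \to Rxz).
(a): holds.
(b): fails — Rwu and Rux but not Rwx.
(c): fails — Reb and Rbf but not Ref.
Valid on: (a).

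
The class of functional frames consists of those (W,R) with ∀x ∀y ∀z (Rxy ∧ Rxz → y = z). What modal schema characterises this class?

◇ψ → □ψ

This is partial functionality; the standard corresponding axiom is CD: ◇ψ → □ψ.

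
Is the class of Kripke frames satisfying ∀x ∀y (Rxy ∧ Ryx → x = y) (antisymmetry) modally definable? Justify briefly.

No

If a class were modally definable it would be closed under surjective bounded morphisms (Goldblatt–Thomason).
The 6-cycle (worlds 0,1,2,3,4,5 with 0→1→2→3→4→5→0) is antisymmetric. Sending even-indexed worlds to • and odd-indexed worlds to ∘ is a surjective bounded morphism onto the two-world frame with •↔∘, which is not antisymmetric.
Hence antisymmetry is not modally definable.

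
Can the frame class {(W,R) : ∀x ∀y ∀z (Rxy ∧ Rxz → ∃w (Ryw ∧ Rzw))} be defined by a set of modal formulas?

This is a Sahlqvist condition; the .2 axiom ◇□r → □◇r defines it.
Suppose ◇□r→□◇r is valid. Take Rxy, Rxz and set V(r)={w : Ryw}. Then □r at y so ◇□r at x, so □◇r at x, so ◇r at z, giving w with Rzw and Ryw.

Yes — defined by ◇□r → □◇r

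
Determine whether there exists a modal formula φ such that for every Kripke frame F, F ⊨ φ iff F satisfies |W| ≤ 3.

Any modally definable frame class is closed under disjoint unions.
Any modal formula valid on each of 4 disjoint one-world frames is valid on their disjoint union (validity is preserved under disjoint unions). Each one-world frame has |W|=1≤3, but the union has |W|=4.
Hence having at most 3 worlds is not modally definable.

No — not modally definable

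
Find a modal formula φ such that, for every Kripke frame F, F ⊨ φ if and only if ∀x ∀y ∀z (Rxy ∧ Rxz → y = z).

◇p → □p

A defining formula is ◇p → □p (the CD axiom).
Suppose ◇p→□p is valid. Take Rxy, Rxz and set V(p)={y}. Then ◇p at x, so □p at x, so p at z, i.e. z=y.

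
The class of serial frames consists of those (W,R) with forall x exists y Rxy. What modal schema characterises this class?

□s → ◇s

A defining formula is □s → ◇s (the D axiom).
Suppose □s→◇s is valid. At any x set V(s)=W. Then □s at x, so ◇s at x, so x has a successor.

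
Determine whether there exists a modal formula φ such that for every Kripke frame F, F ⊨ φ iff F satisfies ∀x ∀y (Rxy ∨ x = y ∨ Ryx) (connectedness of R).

Modal frame validity is preserved under disjoint unions.
Take 2 disjoint single-world reflexive frames: each is trivially connected, but their disjoint union has 2 worlds with no edge between distinct components, so it is not connected.
So no modal formula (or set of formulas) defines exactly the connected frames.

No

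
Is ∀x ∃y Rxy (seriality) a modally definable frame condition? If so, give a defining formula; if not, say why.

This is a Sahlqvist condition; the D axiom □q → ◇q defines it.
Suppose □q→◇q is valid. At any x set V(q)=W. Then □q at x, so ◇q at x, so x has a successor.

Definable; □q → ◇q defines it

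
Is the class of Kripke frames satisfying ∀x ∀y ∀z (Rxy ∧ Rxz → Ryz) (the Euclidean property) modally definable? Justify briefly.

Yes — defined by ◇r → □◇r

The condition is the Euclidean property. A defining modal formula is ◇r → □◇r.
Suppose ◇r→□◇r is valid. Take Rxy, Rxz and set V(r)={y}. Then ◇r at x, so □◇r at x, so ◇r at z, so some w with Rzw has r; w=y, i.e. Rzy. By symmetry of the argument, Ryz.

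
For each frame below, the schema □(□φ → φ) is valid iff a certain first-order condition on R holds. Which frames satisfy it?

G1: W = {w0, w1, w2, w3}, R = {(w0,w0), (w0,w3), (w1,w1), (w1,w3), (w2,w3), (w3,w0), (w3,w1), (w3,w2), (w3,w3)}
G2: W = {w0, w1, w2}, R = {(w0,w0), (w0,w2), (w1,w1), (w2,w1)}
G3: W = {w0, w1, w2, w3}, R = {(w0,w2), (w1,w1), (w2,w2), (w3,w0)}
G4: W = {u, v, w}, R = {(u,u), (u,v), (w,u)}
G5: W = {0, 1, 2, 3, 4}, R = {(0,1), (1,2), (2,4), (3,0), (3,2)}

This is the axiom for shift-reflexivity; its first-order frame correspondent is ∀x ∀y (Rxy → Ryy).
G1: fails — Rw3w2 but not Rw2w2.
G2: fails — Rw0w2 but not Rw2w2.
G3: fails — Rw3w0 but not Rw0w0.
G4: fails — Ruv but not Rvv.
G5: fails — R32 but not R22.

none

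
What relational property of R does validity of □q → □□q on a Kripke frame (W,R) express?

transitivity: ∀x ∀y ∀z (Rxy ∧ Ryz → Rxz)

This is the 4 axiom.
Its frame correspondent is transitivity — ∀x ∀y ∀z (Rxy ∧ Ryz → Rxz).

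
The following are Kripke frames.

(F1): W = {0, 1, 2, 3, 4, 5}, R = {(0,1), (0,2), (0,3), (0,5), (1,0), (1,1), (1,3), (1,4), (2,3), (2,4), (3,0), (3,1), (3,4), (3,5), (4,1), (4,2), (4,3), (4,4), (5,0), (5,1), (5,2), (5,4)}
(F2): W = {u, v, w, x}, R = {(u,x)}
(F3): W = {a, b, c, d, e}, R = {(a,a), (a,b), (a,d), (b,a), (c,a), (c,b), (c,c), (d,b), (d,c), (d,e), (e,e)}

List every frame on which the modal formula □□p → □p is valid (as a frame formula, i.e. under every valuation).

Frame correspondent (Sahlqvist): ∀x ∀y (Rxy → ∃z (Rxz ∧ Rzy)) — i.e. density.
(F1): satisfies the condition.
(F2): fails — Rux but no z with Ruz and Rzx.
(F3): satisfies the condition.

(F1), (F3)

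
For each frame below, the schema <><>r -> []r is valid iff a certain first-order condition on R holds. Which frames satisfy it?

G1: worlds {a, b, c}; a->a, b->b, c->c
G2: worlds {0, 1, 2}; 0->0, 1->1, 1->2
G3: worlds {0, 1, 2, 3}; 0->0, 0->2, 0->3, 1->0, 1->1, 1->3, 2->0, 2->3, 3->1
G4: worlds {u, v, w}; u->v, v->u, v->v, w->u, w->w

This is the axiom for a generalized confluence (Geach) condition; its first-order frame correspondent is forall x forall y forall z ((x R^2 y & xRz) -> exists w (y = w & z = w)).
G1: condition met.
G2: fails — 1R²1, 1R2 but 1 ≠ 2.
G3: fails — 0R²0, 0R2 but 0 ≠ 2.
G4: fails — uR²u, uRv but u ≠ v.

G1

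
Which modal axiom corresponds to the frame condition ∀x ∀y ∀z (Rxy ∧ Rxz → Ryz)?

The condition is the Euclidean property. The 5 schema ◇ψ → □◇ψ defines it.
Suppose ◇ψ→□◇ψ is valid. Take Rxy, Rxz and set V(ψ)={y}. Then ◇ψ at x, so □◇ψ at x, so ◇ψ at z, so some w with Rzw has ψ; w=y, i.e. Rzy. By symmetry of the argument, Ryz.

◇ψ → □◇ψ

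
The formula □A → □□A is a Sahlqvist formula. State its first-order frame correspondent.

Transitivity

Suppose □A→□□A is valid. Take Rxy, Ryz and set V(A)={w : Rxw}. Then □A at x, so □□A at x, so □A at y, so A at z, i.e. Rxz.
Conversely, on a frame with transitivity the schema holds at every world under every valuation.
So the correspondent is transitivity.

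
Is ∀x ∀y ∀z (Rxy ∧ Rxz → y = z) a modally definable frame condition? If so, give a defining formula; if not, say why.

The condition is partial functionality. A defining modal formula is ◇p → □p.
Suppose ◇p→□p is valid. Take Rxy, Rxz and set V(p)={y}. Then ◇p at x, so □p at x, so p at z, i.e. z=y.

Yes — defined by ◇p → □p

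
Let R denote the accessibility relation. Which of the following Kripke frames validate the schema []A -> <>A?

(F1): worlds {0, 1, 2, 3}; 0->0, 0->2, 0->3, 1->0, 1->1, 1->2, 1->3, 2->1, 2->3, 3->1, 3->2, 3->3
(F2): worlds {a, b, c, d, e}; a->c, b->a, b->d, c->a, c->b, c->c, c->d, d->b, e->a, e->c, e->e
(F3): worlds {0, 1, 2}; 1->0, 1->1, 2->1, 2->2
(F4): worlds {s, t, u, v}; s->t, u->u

(F1), (F2)

The schema corresponds to seriality: forall x exists y Rxy.
(F1): condition met.
(F2): condition met.
(F3): fails — world 0 has no successor.
(F4): fails — world t has no successor.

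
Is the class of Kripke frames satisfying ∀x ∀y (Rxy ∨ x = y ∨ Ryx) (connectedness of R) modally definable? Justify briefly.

Not modally definable

If a class were modally definable it would be closed under disjoint unions (Goldblatt–Thomason).
Take 3 disjoint single-world reflexive frames: each is trivially connected, but their disjoint union has 3 worlds with no edge between distinct components, so it is not connected.
So no modal formula (or set of formulas) defines exactly the connected frames.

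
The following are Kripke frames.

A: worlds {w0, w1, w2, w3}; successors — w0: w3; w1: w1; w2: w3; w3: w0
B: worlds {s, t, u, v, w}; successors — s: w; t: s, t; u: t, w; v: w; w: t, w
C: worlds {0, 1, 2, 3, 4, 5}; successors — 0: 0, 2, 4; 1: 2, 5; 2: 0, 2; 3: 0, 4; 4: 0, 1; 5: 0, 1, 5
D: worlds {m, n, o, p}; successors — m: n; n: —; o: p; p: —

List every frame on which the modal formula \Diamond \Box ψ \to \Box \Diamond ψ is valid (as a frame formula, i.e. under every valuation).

Frame correspondent (Sahlqvist): \forall x \forall y \forall z (Rxy \wedge Rxz \to \exists w (Ryw \wedge Rzw)) — i.e. convergence.
A: ✓.
B: fails — Rts and Rtt but s and t have no common successor.
C: ✓.
D: fails — Rmn and Rmn but n and n have no common successor.
Valid on: A, C.

A, C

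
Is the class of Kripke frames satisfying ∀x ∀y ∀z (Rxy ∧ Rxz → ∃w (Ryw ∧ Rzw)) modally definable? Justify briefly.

This is a Sahlqvist condition; the .2 axiom ◇□r → □◇r defines it.
Suppose ◇□r→□◇r is valid. Take Rxy, Rxz and set V(r)={w : Ryw}. Then □r at y so ◇□r at x, so □◇r at x, so ◇r at z, giving w with Rzw and Ryw.

Yes — defined by ◇□r → □◇r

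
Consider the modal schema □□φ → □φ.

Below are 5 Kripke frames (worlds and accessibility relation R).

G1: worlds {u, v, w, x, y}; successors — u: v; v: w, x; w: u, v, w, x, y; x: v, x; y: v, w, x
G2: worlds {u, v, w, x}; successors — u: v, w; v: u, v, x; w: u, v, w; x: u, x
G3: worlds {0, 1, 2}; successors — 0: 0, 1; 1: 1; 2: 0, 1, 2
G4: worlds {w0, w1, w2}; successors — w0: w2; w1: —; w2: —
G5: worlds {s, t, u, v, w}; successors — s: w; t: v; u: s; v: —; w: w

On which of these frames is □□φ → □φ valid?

Frame correspondent (Sahlqvist): ∀x ∀y (Rxy → ∃z (Rxz ∧ Rzy)) — i.e. density.
G1: fails — Ruv but no z with Ruz and Rzv.
G2: holds.
G3: holds.
G4: fails — Rw0w2 but no z with Rw0z and Rzw2.
G5: fails — Rus but no z with Ruz and Rzs.
Valid on: G2, G3.

G2, G3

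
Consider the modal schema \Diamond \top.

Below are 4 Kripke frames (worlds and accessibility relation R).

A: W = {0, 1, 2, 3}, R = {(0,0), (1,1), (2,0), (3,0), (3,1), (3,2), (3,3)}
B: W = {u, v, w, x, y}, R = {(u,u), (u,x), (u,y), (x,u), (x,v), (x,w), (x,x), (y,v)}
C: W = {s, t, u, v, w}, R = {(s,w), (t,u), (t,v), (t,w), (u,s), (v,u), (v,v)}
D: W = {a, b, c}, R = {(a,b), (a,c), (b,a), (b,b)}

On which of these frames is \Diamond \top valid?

A

Frame correspondent (Sahlqvist): \forall x \exists y Rxy — i.e. seriality.
A: holds.
B: fails — world v has no successor.
C: fails — world w has no successor.
D: fails — world c has no successor.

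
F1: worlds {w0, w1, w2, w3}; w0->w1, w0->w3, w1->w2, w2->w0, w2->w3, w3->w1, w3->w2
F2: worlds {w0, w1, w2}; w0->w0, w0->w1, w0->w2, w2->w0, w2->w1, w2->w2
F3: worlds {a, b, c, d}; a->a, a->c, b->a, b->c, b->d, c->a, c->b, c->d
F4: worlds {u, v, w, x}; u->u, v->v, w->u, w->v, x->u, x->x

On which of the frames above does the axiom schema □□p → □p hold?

F2, F4

Frame correspondent (Sahlqvist): ∀x ∀y (Rxy → ∃z (Rxz ∧ Rzy)) — i.e. density.
F1: fails — Rw1w2 but no z with Rw1z and Rzw2.
F2: holds.
F3: fails — Rcb but no z with Rcz and Rzb.
F4: holds.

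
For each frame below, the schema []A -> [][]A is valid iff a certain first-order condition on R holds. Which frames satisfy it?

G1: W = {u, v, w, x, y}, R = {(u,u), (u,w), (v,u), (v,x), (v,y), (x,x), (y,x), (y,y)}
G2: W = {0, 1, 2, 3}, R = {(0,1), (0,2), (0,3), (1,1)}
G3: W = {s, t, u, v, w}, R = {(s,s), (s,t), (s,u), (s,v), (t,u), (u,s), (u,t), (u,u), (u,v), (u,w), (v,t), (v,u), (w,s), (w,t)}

G2

The schema corresponds to transitivity: forall x forall y forall z (Rxy & Ryz -> Rxz).
G1: fails — Rvu and Ruw but not Rvw.
G2: condition met.
G3: fails — Rwt and Rtu but not Rwu.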